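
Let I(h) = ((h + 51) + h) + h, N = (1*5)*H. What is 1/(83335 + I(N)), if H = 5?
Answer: 1/83461 ≈ 1.1982e-5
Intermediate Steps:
N = 25 (N = (1*5)*5 = 5*5 = 25)
I(h) = 51 + 3*h (I(h) = ((51 + h) + h) + h = (51 + 2*h) + h = 51 + 3*h)
1/(83335 + I(N)) = 1/(83335 + (51 + 3*25)) = 1/(83335 + (51 + 75)) = 1/(83335 + 126) = 1/83461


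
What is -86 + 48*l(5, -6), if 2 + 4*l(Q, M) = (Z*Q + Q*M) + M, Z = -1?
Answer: -602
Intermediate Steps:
l(Q, M) = -½ - Q/4 + M/4 + M*Q/4 (l(Q, M) = -½ + ((-Q + Q*M) + M)/4 = -½ + ((-Q + M*Q) + M)/4 = -½ + (M - Q + M*Q)/4 = -½ + (-Q/4 + M/4 + M*Q/4) = -½ - Q/4 + M/4 + M*Q/4)
-86 + 48*l(5, -6) = -86 + 48*(-½ - ¼*5 + (¼)*(-6) + (¼)*(-6)*5) = -86 + 48*(-½ - 5/4 - 3/2 - 15/2) = -86 + 48*(-43/4) = -86 - 516 = -602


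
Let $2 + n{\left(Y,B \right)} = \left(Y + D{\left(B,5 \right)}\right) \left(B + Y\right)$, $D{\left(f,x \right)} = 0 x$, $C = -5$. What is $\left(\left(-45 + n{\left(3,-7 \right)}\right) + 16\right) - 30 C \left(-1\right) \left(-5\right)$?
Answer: $707$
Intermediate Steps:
$D{\left(f,x \right)} = 0$
$n{\left(Y,B \right)} = -2 + Y \left(B + Y\right)$ ($n{\left(Y,B \right)} = -2 + \left(Y + 0\right) \left(B + Y\right) = -2 + Y \left(B + Y\right)$)
$\left(\left(-45 + n{\left(3,-7 \right)}\right) + 16\right) - 30 C \left(-1\right) \left(-5\right) = \left(\left(-45 - \left(23 - 9\right)\right) + 16\right) - 30 \left(-5\right) \left(-1\right) \left(-5\right) = \left(\left(-45 - 14\right) + 16\right) - 30 \cdot 5 \left(-5\right) = \left(\left(-45 - 14\right) + 16\right) - -750 = \left(-59 + 16\right) + 750 = -43 + 750 = 707$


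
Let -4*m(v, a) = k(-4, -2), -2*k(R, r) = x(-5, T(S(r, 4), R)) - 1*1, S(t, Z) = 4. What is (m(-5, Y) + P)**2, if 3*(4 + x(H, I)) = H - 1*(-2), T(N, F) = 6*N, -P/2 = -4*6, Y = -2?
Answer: 35721/16 ≈ 2232.6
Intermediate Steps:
P = 48 (P = -(-8)*6 = -2*(-24) = 48)
x(H, I) = -10/3 + H/3 (x(H, I) = -4 + (H - 1*(-2))/3 = -4 + (H + 2)/3 = -4 + (2 + H)/3 = -4 + (2/3 + H/3) = -10/3 + H/3)
k(R, r) = 3 (k(R, r) = -((-10/3 + (1/3)*(-5)) - 1*1)/2 = -((-10/3 - 5/3) - 1)/2 = -(-5 - 1)/2 = -1/2*(-6) = 3)
m(v, a) = -3/4 (m(v, a) = -1/4*3 = -3/4)
(m(-5, Y) + P)**2 = (-3/4 + 48)**2 = (189/4)**2 = 35721/16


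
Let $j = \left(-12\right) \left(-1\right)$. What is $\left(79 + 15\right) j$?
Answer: $1128$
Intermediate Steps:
$j = 12$
$\left(79 + 15\right) j = \left(79 + 15\right) 12 = 94 \cdot 12 = 1128$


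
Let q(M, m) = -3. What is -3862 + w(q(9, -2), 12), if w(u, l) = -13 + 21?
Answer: -3854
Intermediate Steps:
w(u, l) = 8
-3862 + w(q(9, -2), 12) = -3862 + 8 = -3854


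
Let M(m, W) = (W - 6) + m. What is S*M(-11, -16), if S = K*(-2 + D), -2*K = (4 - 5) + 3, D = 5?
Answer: 99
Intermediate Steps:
K = -1 (K = -((4 - 5) + 3)/2 = -(-1 + 3)/2 = -1/2*2 = -1)
M(m, W) = -6 + W + m (M(m, W) = (-6 + W) + m = -6 + W + m)
S = -3 (S = -(-2 + 5) = -1*3 = -3)
S*M(-11, -16) = -3*(-6 - 16 - 11) = -3*(-33) = 99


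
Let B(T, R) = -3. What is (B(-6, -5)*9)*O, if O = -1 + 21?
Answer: -540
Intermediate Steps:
O = 20
(B(-6, -5)*9)*O = -3*9*20 = -27*20 = -540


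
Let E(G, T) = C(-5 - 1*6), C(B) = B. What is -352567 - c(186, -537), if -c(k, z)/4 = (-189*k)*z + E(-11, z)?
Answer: 75158181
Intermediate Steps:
E(G, T) = -11 (E(G, T) = -5 - 1*6 = -5 - 6 = -11)
c(k, z) = 44 + 756*k*z (c(k, z) = -4*((-189*k)*z - 11) = -4*(-189*k*z - 11) = -4*(-11 - 189*k*z) = 44 + 756*k*z)
-352567 - c(186, -537) = -352567 - (44 + 756*186*(-537)) = -352567 - (44 - 75510792) = -352567 - 1*(-75510748) = -352567 + 75510748 = 75158181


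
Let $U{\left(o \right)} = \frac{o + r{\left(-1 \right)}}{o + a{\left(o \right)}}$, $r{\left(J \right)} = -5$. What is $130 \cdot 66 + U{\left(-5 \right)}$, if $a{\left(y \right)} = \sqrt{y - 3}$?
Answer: $\frac{283190}{33} + \frac{20 i \sqrt{2}}{33} \approx 8581.5 + 0.8571 i$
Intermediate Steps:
$a{\left(y \right)} = \sqrt{-3 + y}$
$U{\left(o \right)} = \frac{-5 + o}{o + \sqrt{-3 + o}}$ ($U{\left(o \right)} = \frac{o - 5}{o + \sqrt{-3 + o}} = \frac{-5 + o}{o + \sqrt{-3 + o}}$)
$130 \cdot 66 + U{\left(-5 \right)} = 130 \cdot 66 + \frac{-5 - 5}{-5 + \sqrt{-3 - 5}} = 8580 + \frac{1}{-5 + \sqrt{-8}} \left(-10\right) = 8580 + \frac{1}{-5 + 2 i \sqrt{2}} \left(-10\right) = 8580 - \frac{10}{-5 + 2 i \sqrt{2}}$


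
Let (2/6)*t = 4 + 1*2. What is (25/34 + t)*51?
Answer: 1911/2 ≈ 955.50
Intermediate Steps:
t = 18 (t = 3*(4 + 1*2) = 3*(4 + 2) = 3*6 = 18)
(25/34 + t)*51 = (25/34 + 18)*51 = (637/34)*51 = 1911/2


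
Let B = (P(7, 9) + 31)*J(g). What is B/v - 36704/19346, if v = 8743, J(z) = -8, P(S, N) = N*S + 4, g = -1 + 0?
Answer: -24005024/12081577 ≈ -1.9869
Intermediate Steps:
g = -1
P(S, N) = 4 + N*S
B = -784 (B = ((4 + 9*7) + 31)*(-8) = ((4 + 63) + 31)*(-8) = (67 + 31)*(-8) = 98*(-8) = -784)
B/v - 36704/19346 = -784/8743 - 36704/19346 = -784*1/8743 - 36704*1/19346 = -112/1249 - 18352/9673 = -24005024/12081577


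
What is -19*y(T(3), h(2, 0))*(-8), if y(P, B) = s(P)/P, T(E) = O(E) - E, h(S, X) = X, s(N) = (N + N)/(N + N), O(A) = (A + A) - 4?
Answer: -152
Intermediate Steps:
O(A) = -4 + 2*A (O(A) = 2*A - 4 = -4 + 2*A)
s(N) = 1 (s(N) = (2*N)/((2*N)) = (2*N)*(1/(2*N)) = 1)
T(E) = -4 + E (T(E) = (-4 + 2*E) - E = -4 + E)
y(P, B) = 1/P
-19*y(T(3), h(2, 0))*(-8) = -19/(-4 + 3)*(-8) = -19/(-1)*(-8) = -19*(-1)*(-8) = 19*(-8) = -152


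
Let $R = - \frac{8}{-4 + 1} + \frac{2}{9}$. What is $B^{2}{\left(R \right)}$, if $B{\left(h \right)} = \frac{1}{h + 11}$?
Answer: $\frac{81}{15625} \approx 0.005184$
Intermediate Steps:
$R = \frac{26}{9}$ ($R = - \frac{8}{-3} + 2 \cdot \frac{1}{9} = \left(-8\right) \left(- \frac{1}{3}\right) + \frac{2}{9} = \frac{8}{3} + \frac{2}{9} = \frac{26}{9} \approx 2.8889$)
$B{\left(h \right)} = \frac{1}{11 + h}$
$B^{2}{\left(R \right)} = \left(\frac{1}{11 + \frac{26}{9}}\right)^{2} = \left(\frac{1}{\frac{125}{9}}\right)^{2} = \left(\frac{9}{125}\right)^{2} = \frac{81}{15625}$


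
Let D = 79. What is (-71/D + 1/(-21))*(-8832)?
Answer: 4622080/553 ≈ 8358.2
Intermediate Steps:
(-71/D + 1/(-21))*(-8832) = (-71/79 + 1/(-21))*(-8832) = (-71*1/79 + 1*(-1/21))*(-8832) = (-71/79 - 1/21)*(-8832) = -1570/1659*(-8832) = 4622080/553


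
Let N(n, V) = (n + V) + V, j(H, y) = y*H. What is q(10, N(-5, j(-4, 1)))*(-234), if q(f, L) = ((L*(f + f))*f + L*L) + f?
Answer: 566514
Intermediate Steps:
j(H, y) = H*y
N(n, V) = n + 2*V (N(n, V) = (V + n) + V = n + 2*V)
q(f, L) = f + L² + 2*L*f² (q(f, L) = ((L*(2*f))*f + L²) + f = ((2*L*f)*f + L²) + f = (2*L*f² + L²) + f = (L² + 2*L*f²) + f = f + L² + 2*L*f²)
q(10, N(-5, j(-4, 1)))*(-234) = (10 + (-5 + 2*(-4*1))² + 2*(-5 + 2*(-4*1))*10²)*(-234) = (10 + (-5 + 2*(-4))² + 2*(-5 + 2*(-4))*100)*(-234) = (10 + (-5 - 8)² + 2*(-5 - 8)*100)*(-234) = (10 + (-13)² + 2*(-13)*100)*(-234) = (10 + 169 - 2600)*(-234) = -2421*(-234) = 566514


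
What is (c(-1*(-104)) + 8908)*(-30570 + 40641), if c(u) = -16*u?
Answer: 72954324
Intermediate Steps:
(c(-1*(-104)) + 8908)*(-30570 + 40641) = (-(-16)*(-104) + 8908)*(-30570 + 40641) = (-16*104 + 8908)*10071 = (-1664 + 8908)*10071 = 7244*10071 = 72954324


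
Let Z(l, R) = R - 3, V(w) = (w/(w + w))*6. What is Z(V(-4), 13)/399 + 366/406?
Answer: 10721/11571 ≈ 0.92654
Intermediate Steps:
V(w) = 3 (V(w) = (w/((2*w)))*6 = (w*(1/(2*w)))*6 = (½)*6 = 3)
Z(l, R) = -3 + R
Z(V(-4), 13)/399 + 366/406 = (-3 + 13)/399 + 366/406 = 10*(1/399) + 366*(1/406) = 10/399 + 183/203 = 10721/11571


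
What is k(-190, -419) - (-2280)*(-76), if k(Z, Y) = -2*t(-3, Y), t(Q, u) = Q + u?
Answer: -172436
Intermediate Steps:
k(Z, Y) = 6 - 2*Y (k(Z, Y) = -2*(-3 + Y) = 6 - 2*Y)
k(-190, -419) - (-2280)*(-76) = (6 - 2*(-419)) - (-2280)*(-76) = (6 + 838) - 1*173280 = 844 - 173280 = -172436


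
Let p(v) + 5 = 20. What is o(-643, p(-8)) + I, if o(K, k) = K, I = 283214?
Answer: 282571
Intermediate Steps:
p(v) = 15 (p(v) = -5 + 20 = 15)
o(-643, p(-8)) + I = -643 + 283214 = 282571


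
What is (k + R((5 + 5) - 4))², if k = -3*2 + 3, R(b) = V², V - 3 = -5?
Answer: 1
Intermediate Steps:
V = -2 (V = 3 - 5 = -2)
R(b) = 4 (R(b) = (-2)² = 4)
k = -3 (k = -6 + 3 = -3)
(k + R((5 + 5) - 4))² = (-3 + 4)² = 1² = 1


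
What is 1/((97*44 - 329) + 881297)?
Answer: 1/885236 ≈ 1.1296e-6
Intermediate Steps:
1/((97*44 - 329) + 881297) = 1/((4268 - 329) + 881297) = 1/(3939 + 881297) = 1/885236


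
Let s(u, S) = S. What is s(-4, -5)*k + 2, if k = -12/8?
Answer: 19/2 ≈ 9.5000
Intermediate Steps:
k = -3/2 (k = -12*⅛ = -3/2 ≈ -1.5000)
s(-4, -5)*k + 2 = -5*(-3/2) + 2 = 15/2 + 2 = 19/2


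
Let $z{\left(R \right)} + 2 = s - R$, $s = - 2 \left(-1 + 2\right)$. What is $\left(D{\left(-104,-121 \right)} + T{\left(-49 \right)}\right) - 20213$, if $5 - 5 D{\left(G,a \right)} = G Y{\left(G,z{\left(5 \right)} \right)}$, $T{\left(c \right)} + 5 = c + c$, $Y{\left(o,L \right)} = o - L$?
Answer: $-22291$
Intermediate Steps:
$s = -2$ ($s = \left(-2\right) 1 = -2$)
$z{\left(R \right)} = -4 - R$ ($z{\left(R \right)} = -2 - \left(2 + R\right) = -4 - R$)
$T{\left(c \right)} = -5 + 2 c$ ($T{\left(c \right)} = -5 + \left(c + c\right) = -5 + 2 c$)
$D{\left(G,a \right)} = 1 - \frac{G \left(9 + G\right)}{5}$ ($D{\left(G,a \right)} = 1 - \frac{G \left(G - \left(-4 - 5\right)\right)}{5} = 1 - \frac{G \left(G - -9\right)}{5} = 1 - \frac{G \left(G + 9\right)}{5} = 1 - \frac{G \left(9 + G\right)}{5}$)
$\left(D{\left(-104,-121 \right)} + T{\left(-49 \right)}\right) - 20213 = \left(\left(1 - - \frac{104 \left(9 - 104\right)}{5}\right) + \left(-5 + 2 \left(-49\right)\right)\right) - 20213 = \left(\left(1 - \left(- \frac{104}{5}\right) \left(-95\right)\right) - 103\right) - 20213 = \left(\left(1 - 1976\right) - 103\right) - 20213 = \left(-1975 - 103\right) - 20213 = -2078 - 20213 = -22291$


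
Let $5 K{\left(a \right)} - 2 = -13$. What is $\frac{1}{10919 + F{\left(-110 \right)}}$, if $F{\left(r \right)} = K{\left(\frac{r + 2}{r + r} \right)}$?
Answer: $\frac{5}{54584} \approx 9.1602 \cdot 10^{-5}$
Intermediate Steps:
$K{\left(a \right)} = - \frac{11}{5}$ ($K{\left(a \right)} = \frac{2}{5} + \frac{1}{5} \left(-13\right) = \frac{2}{5} - \frac{13}{5} = - \frac{11}{5}$)
$F{\left(r \right)} = - \frac{11}{5}$
$\frac{1}{10919 + F{\left(-110 \right)}} = \frac{1}{10919 - \frac{11}{5}} = \frac{1}{\frac{54584}{5}} = \frac{5}{54584}$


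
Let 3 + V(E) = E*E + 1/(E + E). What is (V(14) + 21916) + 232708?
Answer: 7134877/28 ≈ 2.5482e+5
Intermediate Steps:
V(E) = -3 + E² + 1/(2*E) (V(E) = -3 + (E*E + 1/(E + E)) = -3 + (E² + 1/(2*E)) = -3 + E² + 1/(2*E))
(V(14) + 21916) + 232708 = ((-3 + 14² + (½)/14) + 21916) + 232708 = ((-3 + 196 + (½)*(1/14)) + 21916) + 232708 = ((-3 + 196 + 1/28) + 21916) + 232708 = (5405/28 + 21916) + 232708 = 619053/28 + 232708 = 7134877/28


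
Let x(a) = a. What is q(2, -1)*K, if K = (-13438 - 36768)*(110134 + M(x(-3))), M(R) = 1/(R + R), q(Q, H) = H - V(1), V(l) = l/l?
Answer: 33176275418/3 ≈ 1.1059e+10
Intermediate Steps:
V(l) = 1
q(Q, H) = -1 + H (q(Q, H) = H - 1*1 = H - 1 = -1 + H)
M(R) = 1/(2*R)
K = -16588137709/3 (K = (-13438 - 36768)*(110134 + (1/2)/(-3)) = -50206*(110134 + (1/2)*(-1/3)) = -50206*(110134 - 1/6) = -50206*660803/6 = -16588137709/3 ≈ -5.5294e+9)
q(2, -1)*K = (-1 - 1)*(-16588137709/3) = -2*(-16588137709/3) = 33176275418/3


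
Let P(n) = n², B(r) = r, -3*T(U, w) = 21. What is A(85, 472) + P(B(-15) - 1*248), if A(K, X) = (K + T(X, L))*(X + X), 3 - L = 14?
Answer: 142801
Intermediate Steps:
L = -11 (L = 3 - 1*14 = 3 - 14 = -11)
T(U, w) = -7 (T(U, w) = -⅓*21 = -7)
A(K, X) = 2*X*(-7 + K) (A(K, X) = (K - 7)*(X + X) = (-7 + K)*(2*X) = 2*X*(-7 + K))
A(85, 472) + P(B(-15) - 1*248) = 2*472*(-7 + 85) + (-15 - 1*248)² = 2*472*78 + (-15 - 248)² = 73632 + (-263)² = 73632 + 69169 = 142801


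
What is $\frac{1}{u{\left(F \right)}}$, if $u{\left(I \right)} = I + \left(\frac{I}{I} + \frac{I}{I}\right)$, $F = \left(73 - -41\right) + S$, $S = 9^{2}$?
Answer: $\frac{1}{197} \approx 0.0050761$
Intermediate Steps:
$S = 81$
$F = 195$ ($F = \left(73 - -41\right) + 81 = \left(73 + 41\right) + 81 = 114 + 81 = 195$)
$u{\left(I \right)} = 2 + I$ ($u{\left(I \right)} = I + \left(1 + 1\right) = I + 2 = 2 + I$)
$\frac{1}{u{\left(F \right)}} = \frac{1}{2 + 195} = \frac{1}{197}$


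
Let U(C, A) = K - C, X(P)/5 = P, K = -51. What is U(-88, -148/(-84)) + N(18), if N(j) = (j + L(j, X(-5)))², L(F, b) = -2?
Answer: 293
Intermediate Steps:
X(P) = 5*P
N(j) = (-2 + j)² (N(j) = (j - 2)² = (-2 + j)²)
U(C, A) = -51 - C
U(-88, -148/(-84)) + N(18) = (-51 - 1*(-88)) + (-2 + 18)² = (-51 + 88) + 16² = 37 + 256 = 293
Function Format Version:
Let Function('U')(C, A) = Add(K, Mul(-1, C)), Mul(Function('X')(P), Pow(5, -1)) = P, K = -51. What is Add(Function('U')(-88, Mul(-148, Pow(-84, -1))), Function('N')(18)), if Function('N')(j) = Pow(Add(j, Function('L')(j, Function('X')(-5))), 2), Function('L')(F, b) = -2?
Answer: 293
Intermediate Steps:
Function('X')(P) = Mul(5, P)
Function('N')(j) = Pow(Add(-2, j), 2) (Function('N')(j) = Pow(Add(j, -2), 2) = Pow(Add(-2, j), 2))
Function('U')(C, A) = Add(-51, Mul(-1, C))
Add(Function('U')(-88, Mul(-148, Pow(-84, -1))), Function('N')(18)) = Add(Add(-51, Mul(-1, -88)), Pow(Add(-2, 18), 2)) = Add(Add(-51, 88), Pow(16, 2)) = Add(37, 256) = 293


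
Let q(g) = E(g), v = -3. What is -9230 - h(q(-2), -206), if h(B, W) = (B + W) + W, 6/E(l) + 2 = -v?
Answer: -8824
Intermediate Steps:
E(l) = 6 (E(l) = 6/(-2 - 1*(-3)) = 6/(-2 + 3) = 6/1 = 6*1 = 6)
q(g) = 6
h(B, W) = B + 2*W
-9230 - h(q(-2), -206) = -9230 - (6 + 2*(-206)) = -9230 - (6 - 412) = -9230 - 1*(-406) = -9230 + 406 = -8824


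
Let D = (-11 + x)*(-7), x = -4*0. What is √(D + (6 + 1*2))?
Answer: √85 ≈ 9.2195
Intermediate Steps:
x = 0
D = 77 (D = (-11 + 0)*(-7) = -11*(-7) = 77)
√(D + (6 + 1*2)) = √(77 + (6 + 1*2)) = √(77 + (6 + 2)) = √(77 + 8) = √85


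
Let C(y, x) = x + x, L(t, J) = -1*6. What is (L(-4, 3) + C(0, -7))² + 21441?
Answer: 21841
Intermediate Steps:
L(t, J) = -6
C(y, x) = 2*x
(L(-4, 3) + C(0, -7))² + 21441 = (-6 + 2*(-7))² + 21441 = (-6 - 14)² + 21441 = (-20)² + 21441 = 400 + 21441 = 21841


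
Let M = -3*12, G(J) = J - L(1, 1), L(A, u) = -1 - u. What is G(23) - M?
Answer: 61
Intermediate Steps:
G(J) = 2 + J (G(J) = J - (-1 - 1*1) = J - (-1 - 1) = J - 1*(-2) = J + 2 = 2 + J)
M = -36
G(23) - M = (2 + 23) - 1*(-36) = 25 + 36 = 61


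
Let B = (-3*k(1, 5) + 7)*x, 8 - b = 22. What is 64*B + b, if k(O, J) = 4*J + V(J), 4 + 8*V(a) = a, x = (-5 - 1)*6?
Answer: 122962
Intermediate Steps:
b = -14 (b = 8 - 1*22 = 8 - 22 = -14)
x = -36 (x = -6*6 = -36)
V(a) = -½ + a/8
k(O, J) = -½ + 33*J/8 (k(O, J) = 4*J + (-½ + J/8) = -½ + 33*J/8)
B = 3843/2 (B = (-3*(-½ + (33/8)*5) + 7)*(-36) = (-3*(-½ + 165/8) + 7)*(-36) = (-3*161/8 + 7)*(-36) = (-483/8 + 7)*(-36) = -427/8*(-36) = 3843/2 ≈ 1921.5)
64*B + b = 64*(3843/2) - 14 = 122976 - 14 = 122962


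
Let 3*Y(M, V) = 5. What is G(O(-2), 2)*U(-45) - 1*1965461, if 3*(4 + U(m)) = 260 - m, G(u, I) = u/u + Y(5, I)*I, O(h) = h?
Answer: -17685340/9 ≈ -1.9650e+6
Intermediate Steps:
Y(M, V) = 5/3 (Y(M, V) = (⅓)*5 = 5/3)
G(u, I) = 1 + 5*I/3 (G(u, I) = u/u + 5*I/3 = 1 + 5*I/3)
U(m) = 248/3 - m/3 (U(m) = -4 + (260 - m)/3 = -4 + (260/3 - m/3) = 248/3 - m/3)
G(O(-2), 2)*U(-45) - 1*1965461 = (1 + (5/3)*2)*(248/3 - ⅓*(-45)) - 1*1965461 = (1 + 10/3)*(248/3 + 15) - 1965461 = (13/3)*(293/3) - 1965461 = 3809/9 - 1965461 = -17685340/9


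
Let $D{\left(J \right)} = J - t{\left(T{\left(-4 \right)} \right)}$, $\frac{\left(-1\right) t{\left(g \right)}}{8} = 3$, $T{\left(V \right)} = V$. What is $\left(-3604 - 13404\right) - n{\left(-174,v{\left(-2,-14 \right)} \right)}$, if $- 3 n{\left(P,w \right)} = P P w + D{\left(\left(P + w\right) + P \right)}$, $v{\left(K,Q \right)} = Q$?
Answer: $- \frac{475226}{3} \approx -1.5841 \cdot 10^{5}$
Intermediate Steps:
$t{\left(g \right)} = -24$ ($t{\left(g \right)} = \left(-8\right) 3 = -24$)
$D{\left(J \right)} = 24 + J$ ($D{\left(J \right)} = J - -24 = J + 24 = 24 + J$)
$n{\left(P,w \right)} = -8 - \frac{2 P}{3} - \frac{w}{3} - \frac{w P^{2}}{3}$ ($n{\left(P,w \right)} = - \frac{P P w + \left(24 + \left(\left(P + w\right) + P\right)\right)}{3} = - \frac{P^{2} w + \left(24 + \left(w + 2 P\right)\right)}{3} = - \frac{w P^{2} + \left(24 + w + 2 P\right)}{3} = - \frac{24 + w + 2 P + w P^{2}}{3} = -8 - \frac{2 P}{3} - \frac{w}{3} - \frac{w P^{2}}{3}$)
$\left(-3604 - 13404\right) - n{\left(-174,v{\left(-2,-14 \right)} \right)} = \left(-3604 - 13404\right) - \left(-8 - -116 - - \frac{14}{3} - - \frac{14 \left(-174\right)^{2}}{3}\right) = \left(-3604 - 13404\right) - \left(-8 + 116 + \frac{14}{3} - \left(- \frac{14}{3}\right) 30276\right) = -17008 - \left(-8 + 116 + \frac{14}{3} + 141288\right) = -17008 - \frac{424202}{3} = - \frac{475226}{3}$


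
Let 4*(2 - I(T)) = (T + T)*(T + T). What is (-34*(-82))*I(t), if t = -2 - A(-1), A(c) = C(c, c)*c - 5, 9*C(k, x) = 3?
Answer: -228616/9 ≈ -25402.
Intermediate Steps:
C(k, x) = ⅓ (C(k, x) = (⅑)*3 = ⅓)
A(c) = -5 + c/3 (A(c) = c/3 - 5 = -5 + c/3)
t = 10/3 (t = -2 - (-5 + (⅓)*(-1)) = -2 - (-5 - ⅓) = -2 - 1*(-16/3) = -2 + 16/3 = 10/3 ≈ 3.3333)
I(T) = 2 - T² (I(T) = 2 - (T + T)*(T + T)/4 = 2 - 2*T*2*T/4 = 2 - T²)
(-34*(-82))*I(t) = (-34*(-82))*(2 - (10/3)²) = 2788*(2 - 1*100/9) = 2788*(2 - 100/9) = 2788*(-82/9) = -228616/9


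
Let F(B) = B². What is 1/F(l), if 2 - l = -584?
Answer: 1/343396 ≈ 2.9121e-6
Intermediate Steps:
l = 586 (l = 2 - 1*(-584) = 2 + 584 = 586)
1/F(l) = 1/(586²) = 1/343396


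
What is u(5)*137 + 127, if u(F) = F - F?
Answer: 127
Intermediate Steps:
u(F) = 0
u(5)*137 + 127 = 0*137 + 127 = 0 + 127 = 127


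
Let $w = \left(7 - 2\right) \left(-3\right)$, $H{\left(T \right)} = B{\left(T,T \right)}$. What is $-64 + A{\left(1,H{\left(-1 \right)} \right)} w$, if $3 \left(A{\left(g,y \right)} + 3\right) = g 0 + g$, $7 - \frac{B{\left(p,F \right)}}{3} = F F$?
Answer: $-24$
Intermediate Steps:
$B{\left(p,F \right)} = 21 - 3 F^{2}$ ($B{\left(p,F \right)} = 21 - 3 F F = 21 - 3 F^{2}$)
$H{\left(T \right)} = 21 - 3 T^{2}$
$w = -15$ ($w = 5 \left(-3\right) = -15$)
$A{\left(g,y \right)} = -3 + \frac{g}{3}$ ($A{\left(g,y \right)} = -3 + \frac{g 0 + g}{3} = -3 + \frac{0 + g}{3} = -3 + \frac{g}{3}$)
$-64 + A{\left(1,H{\left(-1 \right)} \right)} w = -64 + \left(-3 + \frac{1}{3} \cdot 1\right) \left(-15\right) = -64 + \left(-3 + \frac{1}{3}\right) \left(-15\right) = -64 - -40 = -64 + 40 = -24$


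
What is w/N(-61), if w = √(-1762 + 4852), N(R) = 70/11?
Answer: 11*√3090/70 ≈ 8.7352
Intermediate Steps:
N(R) = 70/11 (N(R) = 70*(1/11) = 70/11)
w = √3090 ≈ 55.588
w/N(-61) = √3090/(70/11) = √3090*(11/70) = 11*√3090/70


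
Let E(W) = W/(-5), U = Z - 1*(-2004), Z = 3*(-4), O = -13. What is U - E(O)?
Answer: 9947/5 ≈ 1989.4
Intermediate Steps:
Z = -12
U = 1992 (U = -12 - 1*(-2004) = -12 + 2004 = 1992)
E(W) = -W/5 (E(W) = W*(-⅕) = -W/5)
U - E(O) = 1992 - (-1)*(-13)/5 = 1992 - 1*13/5 = 1992 - 13/5 = 9947/5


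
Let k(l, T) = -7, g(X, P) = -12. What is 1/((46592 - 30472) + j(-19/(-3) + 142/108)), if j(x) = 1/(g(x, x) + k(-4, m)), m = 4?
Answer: 19/306279 ≈ 6.2035e-5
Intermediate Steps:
j(x) = -1/19 (j(x) = 1/(-12 - 7) = 1/(-19) = -1/19)
1/((46592 - 30472) + j(-19/(-3) + 142/108)) = 1/((46592 - 30472) - 1/19) = 1/(16120 - 1/19) = 1/(306279/19) = 19/306279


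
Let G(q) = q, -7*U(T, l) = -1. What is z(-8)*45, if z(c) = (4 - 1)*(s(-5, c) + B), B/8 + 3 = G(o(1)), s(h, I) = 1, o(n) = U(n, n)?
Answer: -20655/7 ≈ -2950.7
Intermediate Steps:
U(T, l) = ⅐ (U(T, l) = -⅐*(-1) = ⅐)
o(n) = ⅐
B = -160/7 (B = -24 + 8*(⅐) = -24 + 8/7 = -160/7 ≈ -22.857)
z(c) = -459/7 (z(c) = (4 - 1)*(1 - 160/7) = 3*(-153/7) = -459/7)
z(-8)*45 = -459/7*45 = -20655/7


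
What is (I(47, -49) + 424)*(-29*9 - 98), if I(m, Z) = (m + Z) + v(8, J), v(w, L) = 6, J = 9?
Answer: -153652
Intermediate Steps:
I(m, Z) = 6 + Z + m (I(m, Z) = (m + Z) + 6 = (Z + m) + 6 = 6 + Z + m)
(I(47, -49) + 424)*(-29*9 - 98) = ((6 - 49 + 47) + 424)*(-29*9 - 98) = (4 + 424)*(-261 - 98) = 428*(-359) = -153652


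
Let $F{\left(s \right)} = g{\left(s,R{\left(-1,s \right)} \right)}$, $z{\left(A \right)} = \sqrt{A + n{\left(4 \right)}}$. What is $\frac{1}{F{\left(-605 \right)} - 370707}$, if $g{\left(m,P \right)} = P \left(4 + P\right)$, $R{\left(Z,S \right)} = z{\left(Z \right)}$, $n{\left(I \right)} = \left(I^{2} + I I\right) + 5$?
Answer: $- \frac{1}{370647} \approx -2.698 \cdot 10^{-6}$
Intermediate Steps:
$n{\left(I \right)} = 5 + 2 I^{2}$ ($n{\left(I \right)} = \left(I^{2} + I^{2}\right) + 5 = 2 I^{2} + 5 = 5 + 2 I^{2}$)
$z{\left(A \right)} = \sqrt{37 + A}$ ($z{\left(A \right)} = \sqrt{A + \left(5 + 2 \cdot 4^{2}\right)} = \sqrt{A + \left(5 + 2 \cdot 16\right)} = \sqrt{A + \left(5 + 32\right)} = \sqrt{A + 37} = \sqrt{37 + A}$)
$R{\left(Z,S \right)} = \sqrt{37 + Z}$
$F{\left(s \right)} = 60$ ($F{\left(s \right)} = \sqrt{37 - 1} \left(4 + \sqrt{37 - 1}\right) = \sqrt{36} \left(4 + \sqrt{36}\right) = 6 \left(4 + 6\right) = 6 \cdot 10 = 60$)
$\frac{1}{F{\left(-605 \right)} - 370707} = \frac{1}{60 - 370707} = \frac{1}{-370647} = - \frac{1}{370647}$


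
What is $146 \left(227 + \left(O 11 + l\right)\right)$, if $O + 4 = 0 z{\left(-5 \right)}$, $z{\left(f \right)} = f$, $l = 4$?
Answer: $27302$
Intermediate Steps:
$O = -4$ ($O = -4 + 0 \left(-5\right) = -4 + 0 = -4$)
$146 \left(227 + \left(O 11 + l\right)\right) = 146 \left(227 + \left(\left(-4\right) 11 + 4\right)\right) = 146 \left(227 + \left(-44 + 4\right)\right) = 146 \left(227 - 40\right) = 146 \cdot 187 = 27302$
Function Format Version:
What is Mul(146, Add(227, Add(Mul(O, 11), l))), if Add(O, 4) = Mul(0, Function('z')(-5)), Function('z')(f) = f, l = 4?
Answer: 27302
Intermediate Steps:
O = -4 (O = Add(-4, Mul(0, -5)) = Add(-4, 0) = -4)
Mul(146, Add(227, Add(Mul(O, 11), l))) = Mul(146, Add(227, Add(Mul(-4, 11), 4))) = Mul(146, Add(227, Add(-44, 4))) = Mul(146, Add(227, -40)) = Mul(146, 187) = 27302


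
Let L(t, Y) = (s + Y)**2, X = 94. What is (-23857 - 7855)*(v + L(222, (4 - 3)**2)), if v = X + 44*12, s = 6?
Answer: -21278752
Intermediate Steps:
L(t, Y) = (6 + Y)**2
v = 622 (v = 94 + 44*12 = 94 + 528 = 622)
(-23857 - 7855)*(v + L(222, (4 - 3)**2)) = (-23857 - 7855)*(622 + (6 + (4 - 3)**2)**2) = -31712*(622 + (6 + 1**2)**2) = -31712*(622 + (6 + 1)**2) = -31712*(622 + 7**2) = -31712*(622 + 49) = -31712*671 = -21278752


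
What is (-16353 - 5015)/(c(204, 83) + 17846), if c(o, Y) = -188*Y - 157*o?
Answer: 10684/14893 ≈ 0.71738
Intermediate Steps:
(-16353 - 5015)/(c(204, 83) + 17846) = (-16353 - 5015)/((-188*83 - 157*204) + 17846) = -21368/((-15604 - 32028) + 17846) = -21368/(-47632 + 17846) = -21368/(-29786) = -21368*(-1/29786) = 10684/14893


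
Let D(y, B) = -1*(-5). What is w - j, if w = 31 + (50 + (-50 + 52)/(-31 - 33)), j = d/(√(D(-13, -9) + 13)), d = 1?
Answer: 2591/32 - √2/6 ≈ 80.733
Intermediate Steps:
D(y, B) = 5
j = √2/6 (j = 1/√(5 + 13) = 1/√18 = 1/(3*√2) = 1*(√2/6) = √2/6 ≈ 0.23570)
w = 2591/32 (w = 31 + (50 + 2/(-64)) = 31 + (50 + 2*(-1/64)) = 31 + (50 - 1/32) = 31 + 1599/32 = 2591/32 ≈ 80.969)
w - j = 2591/32 - √2/6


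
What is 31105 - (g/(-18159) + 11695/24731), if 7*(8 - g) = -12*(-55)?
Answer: 13968737069608/449090229 ≈ 31105.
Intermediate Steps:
g = -604/7 (g = 8 - (-12)*(-55)/7 = 8 - ⅐*660 = 8 - 660/7 = -604/7 ≈ -86.286)
31105 - (g/(-18159) + 11695/24731) = 31105 - (-604/7/(-18159) + 11695/24731) = 31105 - (-604/7*(-1/18159) + 11695*(1/24731)) = 31105 - (604/127113 + 11695/24731) = 31105 - 1*214503437/449090229 = 31105 - 214503437/449090229 = 13968737069608/449090229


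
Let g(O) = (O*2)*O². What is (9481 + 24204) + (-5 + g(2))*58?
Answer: 34323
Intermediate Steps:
g(O) = 2*O³ (g(O) = (2*O)*O² = 2*O³)
(9481 + 24204) + (-5 + g(2))*58 = (9481 + 24204) + (-5 + 2*2³)*58 = 33685 + (-5 + 2*8)*58 = 33685 + (-5 + 16)*58 = 33685 + 11*58 = 33685 + 638 = 34323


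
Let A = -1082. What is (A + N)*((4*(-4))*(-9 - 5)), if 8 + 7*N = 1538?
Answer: -193408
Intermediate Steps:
N = 1530/7 (N = -8/7 + (1/7)*1538 = -8/7 + 1538/7 = 1530/7 ≈ 218.57)
(A + N)*((4*(-4))*(-9 - 5)) = (-1082 + 1530/7)*((4*(-4))*(-9 - 5)) = -(-96704)*(-14)/7 = -6044/7*224 = -193408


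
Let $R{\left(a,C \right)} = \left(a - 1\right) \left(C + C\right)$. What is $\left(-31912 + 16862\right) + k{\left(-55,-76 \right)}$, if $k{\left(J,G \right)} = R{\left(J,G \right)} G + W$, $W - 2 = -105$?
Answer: $-662065$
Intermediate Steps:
$W = -103$ ($W = 2 - 105 = -103$)
$R{\left(a,C \right)} = 2 C \left(-1 + a\right)$ ($R{\left(a,C \right)} = \left(-1 + a\right) 2 C = 2 C \left(-1 + a\right)$)
$k{\left(J,G \right)} = -103 + 2 G^{2} \left(-1 + J\right)$ ($k{\left(J,G \right)} = 2 G \left(-1 + J\right) G - 103 = 2 G^{2} \left(-1 + J\right) - 103 = -103 + 2 G^{2} \left(-1 + J\right)$)
$\left(-31912 + 16862\right) + k{\left(-55,-76 \right)} = \left(-31912 + 16862\right) + \left(-103 + 2 \left(-76\right)^{2} \left(-1 - 55\right)\right) = -15050 + \left(-103 + 2 \cdot 5776 \left(-56\right)\right) = -15050 - 647015 = -662065$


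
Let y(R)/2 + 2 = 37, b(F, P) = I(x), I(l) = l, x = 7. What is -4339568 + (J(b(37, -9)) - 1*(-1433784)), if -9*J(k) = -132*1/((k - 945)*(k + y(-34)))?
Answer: -28619066618/9849 ≈ -2.9058e+6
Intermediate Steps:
b(F, P) = 7
y(R) = 70 (y(R) = -4 + 2*37 = -4 + 74 = 70)
J(k) = 44/(3*(-945 + k)*(70 + k)) (J(k) = -(-44)/(3*((k - 945)*(k + 70))) = -(-44)/(3*((-945 + k)*(70 + k))) = -(-44)*1/((-945 + k)*(70 + k))/3 = -(-44)/(3*(-945 + k)*(70 + k)) = 44/(3*(-945 + k)*(70 + k)))
-4339568 + (J(b(37, -9)) - 1*(-1433784)) = -4339568 + (44/(3*(-66150 + 7**2 - 875*7)) - 1*(-1433784)) = -4339568 + (44/(3*(-66150 + 49 - 6125)) + 1433784) = -4339568 + ((44/3)/(-72226) + 1433784) = -4339568 + ((44/3)*(-1/72226) + 1433784) = -4339568 + (-2/9849 + 1433784) = -4339568 + 14121338614/9849 = -28619066618/9849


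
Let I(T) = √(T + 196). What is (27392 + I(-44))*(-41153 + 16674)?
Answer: -670528768 - 48958*√38 ≈ -6.7083e+8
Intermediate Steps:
I(T) = √(196 + T)
(27392 + I(-44))*(-41153 + 16674) = (27392 + √(196 - 44))*(-41153 + 16674) = (27392 + √152)*(-24479) = (27392 + 2*√38)*(-24479) = -670528768 - 48958*√38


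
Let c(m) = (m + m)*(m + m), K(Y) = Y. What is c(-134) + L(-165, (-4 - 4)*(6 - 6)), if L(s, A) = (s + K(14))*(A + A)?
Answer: 71824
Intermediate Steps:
c(m) = 4*m² (c(m) = (2*m)*(2*m) = 4*m²)
L(s, A) = 2*A*(14 + s) (L(s, A) = (s + 14)*(A + A) = (14 + s)*(2*A) = 2*A*(14 + s))
c(-134) + L(-165, (-4 - 4)*(6 - 6)) = 4*(-134)² + 2*((-4 - 4)*(6 - 6))*(14 - 165) = 4*17956 + 2*(-8*0)*(-151) = 71824 + 2*0*(-151) = 71824 + 0 = 71824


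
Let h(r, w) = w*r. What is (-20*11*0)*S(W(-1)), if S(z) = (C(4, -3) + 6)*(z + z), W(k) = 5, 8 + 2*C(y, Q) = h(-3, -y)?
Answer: 0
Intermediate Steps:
h(r, w) = r*w
C(y, Q) = -4 + 3*y/2 (C(y, Q) = -4 + (-(-3)*y)/2 = -4 + (3*y)/2 = -4 + 3*y/2)
S(z) = 16*z (S(z) = ((-4 + (3/2)*4) + 6)*(z + z) = ((-4 + 6) + 6)*(2*z) = (2 + 6)*(2*z) = 8*(2*z) = 16*z)
(-20*11*0)*S(W(-1)) = (-20*11*0)*(16*5) = -220*0*80 = 0*80 = 0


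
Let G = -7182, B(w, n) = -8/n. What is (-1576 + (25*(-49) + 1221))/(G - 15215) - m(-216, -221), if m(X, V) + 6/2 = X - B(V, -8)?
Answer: 4928920/22397 ≈ 220.07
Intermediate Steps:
m(X, V) = -4 + X (m(X, V) = -3 + (X - (-8)/(-8)) = -3 + (X - (-8)*(-1)/8) = -3 + (X - 1*1) = -3 + (X - 1) = -3 + (-1 + X) = -4 + X)
(-1576 + (25*(-49) + 1221))/(G - 15215) - m(-216, -221) = (-1576 + (25*(-49) + 1221))/(-7182 - 15215) - (-4 - 216) = (-1576 + (-1225 + 1221))/(-22397) - 1*(-220) = (-1576 - 4)*(-1/22397) + 220 = -1580*(-1/22397) + 220 = 1580/22397 + 220 = 4928920/22397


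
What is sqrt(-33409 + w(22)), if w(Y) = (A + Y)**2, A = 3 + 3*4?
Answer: 6*I*sqrt(890) ≈ 179.0*I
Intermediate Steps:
A = 15 (A = 3 + 12 = 15)
w(Y) = (15 + Y)**2
sqrt(-33409 + w(22)) = sqrt(-33409 + (15 + 22)**2) = sqrt(-33409 + 37**2) = sqrt(-33409 + 1369) = sqrt(-32040) = 6*I*sqrt(890)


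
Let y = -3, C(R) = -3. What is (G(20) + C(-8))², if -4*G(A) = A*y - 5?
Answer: 2809/16 ≈ 175.56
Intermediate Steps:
G(A) = 5/4 + 3*A/4 (G(A) = -(A*(-3) - 5)/4 = -(-3*A - 5)/4 = -(-5 - 3*A)/4 = 5/4 + 3*A/4)
(G(20) + C(-8))² = ((5/4 + (¾)*20) - 3)² = ((5/4 + 15) - 3)² = (65/4 - 3)² = (53/4)² = 2809/16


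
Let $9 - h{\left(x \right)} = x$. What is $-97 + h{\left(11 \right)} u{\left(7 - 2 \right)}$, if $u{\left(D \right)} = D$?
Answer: $-107$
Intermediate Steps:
$h{\left(x \right)} = 9 - x$
$-97 + h{\left(11 \right)} u{\left(7 - 2 \right)} = -97 + \left(9 - 11\right) \left(7 - 2\right) = -97 - 10 = -107$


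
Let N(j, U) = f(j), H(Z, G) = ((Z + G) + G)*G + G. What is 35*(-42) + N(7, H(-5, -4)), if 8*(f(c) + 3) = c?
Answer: -11777/8 ≈ -1472.1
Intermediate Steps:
f(c) = -3 + c/8
H(Z, G) = G + G*(Z + 2*G) (H(Z, G) = ((G + Z) + G)*G + G = (Z + 2*G)*G + G = G*(Z + 2*G) + G = G + G*(Z + 2*G))
N(j, U) = -3 + j/8
35*(-42) + N(7, H(-5, -4)) = 35*(-42) + (-3 + (⅛)*7) = -1470 + (-3 + 7/8) = -1470 - 17/8 = -11777/8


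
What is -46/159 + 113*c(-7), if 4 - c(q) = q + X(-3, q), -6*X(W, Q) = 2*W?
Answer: 179624/159 ≈ 1129.7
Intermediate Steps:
X(W, Q) = -W/3
c(q) = 3 - q (c(q) = 4 - (q - ⅓*(-3)) = 4 - (q + 1) = 4 - (1 + q) = 4 + (-1 - q) = 3 - q)
-46/159 + 113*c(-7) = -46/159 + 113*(3 - 1*(-7)) = -46*1/159 + 113*(3 + 7) = -46/159 + 113*10 = -46/159 + 1130 = 179624/159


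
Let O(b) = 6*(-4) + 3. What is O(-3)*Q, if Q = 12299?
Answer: -258279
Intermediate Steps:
O(b) = -21 (O(b) = -24 + 3 = -21)
O(-3)*Q = -21*12299 = -258279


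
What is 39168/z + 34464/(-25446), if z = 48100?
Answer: -27543728/50998025 ≈ -0.54009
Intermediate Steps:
39168/z + 34464/(-25446) = 39168/48100 + 34464/(-25446) = 39168*(1/48100) + 34464*(-1/25446) = 9792/12025 - 5744/4241 = -27543728/50998025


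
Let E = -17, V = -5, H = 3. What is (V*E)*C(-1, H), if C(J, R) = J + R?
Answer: 170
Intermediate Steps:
(V*E)*C(-1, H) = (-5*(-17))*(-1 + 3) = 85*2 = 170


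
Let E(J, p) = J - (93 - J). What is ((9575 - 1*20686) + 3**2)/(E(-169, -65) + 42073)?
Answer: -5551/20821 ≈ -0.26661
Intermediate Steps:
E(J, p) = -93 + 2*J (E(J, p) = J + (-93 + J) = -93 + 2*J)
((9575 - 1*20686) + 3**2)/(E(-169, -65) + 42073) = ((9575 - 1*20686) + 3**2)/((-93 + 2*(-169)) + 42073) = ((9575 - 20686) + 9)/((-93 - 338) + 42073) = (-11111 + 9)/(-431 + 42073) = -11102/41642 = -11102*1/41642 = -5551/20821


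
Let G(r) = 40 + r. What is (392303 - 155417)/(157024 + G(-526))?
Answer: 118443/78269 ≈ 1.5133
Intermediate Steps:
(392303 - 155417)/(157024 + G(-526)) = (392303 - 155417)/(157024 + (40 - 526)) = 236886/(157024 - 486) = 236886/156538 = 236886*(1/156538) = 118443/78269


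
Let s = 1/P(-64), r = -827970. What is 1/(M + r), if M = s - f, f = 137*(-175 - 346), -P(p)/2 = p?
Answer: -128/96843903 ≈ -1.3217e-6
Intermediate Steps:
P(p) = -2*p
f = -71377 (f = 137*(-521) = -71377)
s = 1/128 (s = 1/(-2*(-64)) = 1/128 ≈ 0.0078125)
M = 9136257/128 (M = 1/128 - 1*(-71377) = 1/128 + 71377 = 9136257/128 ≈ 71377.)
1/(M + r) = 1/(9136257/128 - 827970) = 1/(-96843903/128) = -128/96843903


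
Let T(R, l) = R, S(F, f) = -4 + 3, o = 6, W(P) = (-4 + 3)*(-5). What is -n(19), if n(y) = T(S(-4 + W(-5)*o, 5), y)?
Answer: 1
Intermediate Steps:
W(P) = 5 (W(P) = -1*(-5) = 5)
S(F, f) = -1
n(y) = -1
-n(19) = -1*(-1) = 1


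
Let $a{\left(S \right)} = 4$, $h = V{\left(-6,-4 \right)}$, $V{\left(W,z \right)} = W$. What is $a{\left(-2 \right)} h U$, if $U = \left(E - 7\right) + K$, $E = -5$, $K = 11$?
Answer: $24$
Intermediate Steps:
$h = -6$
$U = -1$ ($U = \left(-5 - 7\right) + 11 = -12 + 11 = -1$)
$a{\left(-2 \right)} h U = 4 \left(-6\right) \left(-1\right) = \left(-24\right) \left(-1\right) = 24$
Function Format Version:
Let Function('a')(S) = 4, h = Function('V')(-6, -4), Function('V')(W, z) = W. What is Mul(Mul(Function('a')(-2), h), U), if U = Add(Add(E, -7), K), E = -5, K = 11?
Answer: 24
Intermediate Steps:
h = -6
U = -1 (U = Add(Add(-5, -7), 11) = Add(-12, 11) = -1)
Mul(Mul(Function('a')(-2), h), U) = Mul(Mul(4, -6), -1) = Mul(-24, -1) = 24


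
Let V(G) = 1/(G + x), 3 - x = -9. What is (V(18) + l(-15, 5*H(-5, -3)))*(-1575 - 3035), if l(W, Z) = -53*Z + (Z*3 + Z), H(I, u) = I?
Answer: -16942211/3 ≈ -5.6474e+6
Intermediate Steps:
x = 12 (x = 3 - 1*(-9) = 3 + 9 = 12)
V(G) = 1/(12 + G) (V(G) = 1/(G + 12) = 1/(12 + G))
l(W, Z) = -49*Z (l(W, Z) = -53*Z + (3*Z + Z) = -53*Z + 4*Z = -49*Z)
(V(18) + l(-15, 5*H(-5, -3)))*(-1575 - 3035) = (1/(12 + 18) - 245*(-5))*(-1575 - 3035) = (1/30 - 49*(-25))*(-4610) = (1/30 + 1225)*(-4610) = (36751/30)*(-4610) = -16942211/3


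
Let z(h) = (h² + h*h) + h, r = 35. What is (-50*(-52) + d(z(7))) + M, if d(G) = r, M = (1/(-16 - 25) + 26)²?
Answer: 5563660/1681 ≈ 3309.7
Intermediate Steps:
z(h) = h + 2*h² (z(h) = (h² + h²) + h = 2*h² + h = h + 2*h²)
M = 1134225/1681 (M = (1/(-41) + 26)² = (-1/41 + 26)² = (1065/41)² = 1134225/1681 ≈ 674.73)
d(G) = 35
(-50*(-52) + d(z(7))) + M = (-50*(-52) + 35) + 1134225/1681 = (2600 + 35) + 1134225/1681 = 2635 + 1134225/1681 = 5563660/1681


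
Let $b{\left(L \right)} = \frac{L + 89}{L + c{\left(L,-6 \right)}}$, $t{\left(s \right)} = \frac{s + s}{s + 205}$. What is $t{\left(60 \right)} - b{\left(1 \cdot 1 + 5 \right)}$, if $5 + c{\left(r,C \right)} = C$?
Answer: $\frac{1031}{53} \approx 19.453$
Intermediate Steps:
$t{\left(s \right)} = \frac{2 s}{205 + s}$
$c{\left(r,C \right)} = -5 + C$
$b{\left(L \right)} = \frac{89 + L}{-11 + L}$ ($b{\left(L \right)} = \frac{L + 89}{L - 11} = \frac{89 + L}{L - 11} = \frac{89 + L}{-11 + L}$)
$t{\left(60 \right)} - b{\left(1 \cdot 1 + 5 \right)} = 2 \cdot 60 \frac{1}{205 + 60} - \frac{89 + \left(1 \cdot 1 + 5\right)}{-11 + \left(1 \cdot 1 + 5\right)} = 2 \cdot 60 \cdot \frac{1}{265} - \frac{89 + \left(1 + 5\right)}{-11 + \left(1 + 5\right)} = 2 \cdot 60 \cdot \frac{1}{265} - \frac{89 + 6}{-11 + 6} = \frac{24}{53} - \frac{1}{-5} \cdot 95 = \frac{24}{53} - \left(- \frac{1}{5}\right) 95 = \frac{24}{53} - -19 = \frac{24}{53} + 19 = \frac{1031}{53}$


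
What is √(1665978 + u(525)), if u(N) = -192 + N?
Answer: √1666311 ≈ 1290.9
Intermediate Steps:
√(1665978 + u(525)) = √(1665978 + (-192 + 525)) = √(1665978 + 333) = √1666311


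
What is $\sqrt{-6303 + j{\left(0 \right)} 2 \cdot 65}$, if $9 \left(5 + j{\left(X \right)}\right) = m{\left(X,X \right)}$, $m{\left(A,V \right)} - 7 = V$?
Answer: $\frac{i \sqrt{61667}}{3} \approx 82.776 i$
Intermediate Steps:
$m{\left(A,V \right)} = 7 + V$
$j{\left(X \right)} = - \frac{38}{9} + \frac{X}{9}$ ($j{\left(X \right)} = -5 + \frac{7 + X}{9} = -5 + \left(\frac{7}{9} + \frac{X}{9}\right) = - \frac{38}{9} + \frac{X}{9}$)
$\sqrt{-6303 + j{\left(0 \right)} 2 \cdot 65} = \sqrt{-6303 + \left(- \frac{38}{9} + \frac{1}{9} \cdot 0\right) 2 \cdot 65} = \sqrt{-6303 + \left(- \frac{38}{9} + 0\right) 130} = \sqrt{-6303 - \frac{4940}{9}} = \sqrt{- \frac{61667}{9}} = \frac{i \sqrt{61667}}{3}$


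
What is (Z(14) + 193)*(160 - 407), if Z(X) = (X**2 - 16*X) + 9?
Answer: -42978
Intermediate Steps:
Z(X) = 9 + X**2 - 16*X
(Z(14) + 193)*(160 - 407) = ((9 + 14**2 - 16*14) + 193)*(160 - 407) = ((9 + 196 - 224) + 193)*(-247) = (-19 + 193)*(-247) = 174*(-247) = -42978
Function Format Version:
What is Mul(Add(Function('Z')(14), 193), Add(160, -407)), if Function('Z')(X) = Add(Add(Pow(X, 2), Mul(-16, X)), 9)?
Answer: -42978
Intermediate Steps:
Function('Z')(X) = Add(9, Pow(X, 2), Mul(-16, X))
Mul(Add(Function('Z')(14), 193), Add(160, -407)) = Mul(Add(Add(9, Pow(14, 2), Mul(-16, 14)), 193), Add(160, -407)) = Mul(Add(Add(9, 196, -224), 193), -247) = Mul(Add(-19, 193), -247) = Mul(174, -247) = -42978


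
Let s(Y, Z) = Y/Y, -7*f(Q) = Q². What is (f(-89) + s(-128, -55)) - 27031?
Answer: -197131/7 ≈ -28162.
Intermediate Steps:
f(Q) = -Q²/7
s(Y, Z) = 1
(f(-89) + s(-128, -55)) - 27031 = (-⅐*(-89)² + 1) - 27031 = (-⅐*7921 + 1) - 27031 = (-7921/7 + 1) - 27031 = -7914/7 - 27031 = -197131/7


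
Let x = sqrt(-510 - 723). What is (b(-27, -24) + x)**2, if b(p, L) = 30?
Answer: -333 + 180*I*sqrt(137) ≈ -333.0 + 2106.8*I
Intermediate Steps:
x = 3*I*sqrt(137) (x = sqrt(-1233) = 3*I*sqrt(137) ≈ 35.114*I)
(b(-27, -24) + x)**2 = (30 + 3*I*sqrt(137))**2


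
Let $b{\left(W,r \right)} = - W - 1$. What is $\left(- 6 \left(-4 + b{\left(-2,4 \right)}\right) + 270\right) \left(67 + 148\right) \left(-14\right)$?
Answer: $-866880$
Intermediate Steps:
$b{\left(W,r \right)} = -1 - W$
$\left(- 6 \left(-4 + b{\left(-2,4 \right)}\right) + 270\right) \left(67 + 148\right) \left(-14\right) = \left(- 6 \left(-4 - -1\right) + 270\right) \left(67 + 148\right) \left(-14\right) = \left(- 6 \left(-4 + \left(-1 + 2\right)\right) + 270\right) 215 \left(-14\right) = \left(- 6 \left(-4 + 1\right) + 270\right) 215 \left(-14\right) = \left(\left(-6\right) \left(-3\right) + 270\right) 215 \left(-14\right) = \left(18 + 270\right) 215 \left(-14\right) = 288 \cdot 215 \left(-14\right) = 61920 \left(-14\right) = -866880$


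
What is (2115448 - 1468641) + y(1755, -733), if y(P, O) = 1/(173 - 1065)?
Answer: 576951843/892 ≈ 6.4681e+5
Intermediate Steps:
y(P, O) = -1/892 (y(P, O) = 1/(-892) = -1/892)
(2115448 - 1468641) + y(1755, -733) = (2115448 - 1468641) - 1/892 = 646807 - 1/892 = 576951843/892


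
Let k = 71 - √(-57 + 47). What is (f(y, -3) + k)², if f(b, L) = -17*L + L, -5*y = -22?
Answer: (119 - I*√10)² ≈ 14151.0 - 752.62*I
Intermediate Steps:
y = 22/5 (y = -⅕*(-22) = 22/5 ≈ 4.4000)
f(b, L) = -16*L
k = 71 - I*√10 (k = 71 - √(-10) = 71 - I*√10 ≈ 71.0 - 3.1623*I)
(f(y, -3) + k)² = (-16*(-3) + (71 - I*√10))² = (48 + (71 - I*√10))² = (119 - I*√10)²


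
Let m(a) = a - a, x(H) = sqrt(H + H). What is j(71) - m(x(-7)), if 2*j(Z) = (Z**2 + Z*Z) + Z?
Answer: 10153/2 ≈ 5076.5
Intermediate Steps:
x(H) = sqrt(2)*sqrt(H) (x(H) = sqrt(2*H) = sqrt(2)*sqrt(H))
m(a) = 0
j(Z) = Z**2 + Z/2 (j(Z) = ((Z**2 + Z*Z) + Z)/2 = ((Z**2 + Z**2) + Z)/2 = (2*Z**2 + Z)/2 = (Z + 2*Z**2)/2 = Z**2 + Z/2)
j(71) - m(x(-7)) = 71*(1/2 + 71) - 1*0 = 71*(143/2) + 0 = 10153/2 + 0 = 10153/2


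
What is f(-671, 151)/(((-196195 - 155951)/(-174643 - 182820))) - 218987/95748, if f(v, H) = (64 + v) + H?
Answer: -137581920139/295765572 ≈ -465.17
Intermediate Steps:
f(v, H) = 64 + H + v
f(-671, 151)/(((-196195 - 155951)/(-174643 - 182820))) - 218987/95748 = (64 + 151 - 671)/(((-196195 - 155951)/(-174643 - 182820))) - 218987/95748 = -456/((-352146/(-357463))) - 218987*1/95748 = -456/((-352146*(-1/357463))) - 218987/95748 = -456/352146/357463 - 218987/95748 = -456*357463/352146 - 218987/95748 = -1429852/3089 - 218987/95748 = -137581920139/295765572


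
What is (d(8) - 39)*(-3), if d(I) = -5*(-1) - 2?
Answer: 108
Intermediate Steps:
d(I) = 3 (d(I) = 5 - 2 = 3)
(d(8) - 39)*(-3) = (3 - 39)*(-3) = -36*(-3) = 108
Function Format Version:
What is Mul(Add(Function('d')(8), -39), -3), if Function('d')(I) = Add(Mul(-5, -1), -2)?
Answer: 108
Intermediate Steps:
Function('d')(I) = 3 (Function('d')(I) = Add(5, -2) = 3)
Mul(Add(Function('d')(8), -39), -3) = Mul(Add(3, -39), -3) = Mul(-36, -3) = 108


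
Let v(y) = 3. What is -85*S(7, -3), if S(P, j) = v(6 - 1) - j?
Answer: -510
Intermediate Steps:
S(P, j) = 3 - j
-85*S(7, -3) = -85*(3 - 1*(-3)) = -85*(3 + 3) = -85*6 = -510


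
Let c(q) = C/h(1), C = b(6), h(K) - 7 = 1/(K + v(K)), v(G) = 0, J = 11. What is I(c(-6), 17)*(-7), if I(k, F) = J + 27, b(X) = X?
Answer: -266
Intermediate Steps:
h(K) = 7 + 1/K (h(K) = 7 + 1/(K + 0) = 7 + 1/K)
C = 6
c(q) = ¾ (c(q) = 6/(7 + 1/1) = 6/(7 + 1) = 6/8 = 6*(⅛) = ¾)
I(k, F) = 38 (I(k, F) = 11 + 27 = 38)
I(c(-6), 17)*(-7) = 38*(-7) = -266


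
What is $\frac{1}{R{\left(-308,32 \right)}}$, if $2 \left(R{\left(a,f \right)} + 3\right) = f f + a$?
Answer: $\frac{1}{355} \approx 0.0028169$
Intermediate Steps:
$R{\left(a,f \right)} = -3 + \frac{a}{2} + \frac{f^{2}}{2}$ ($R{\left(a,f \right)} = -3 + \frac{f f + a}{2} = -3 + \frac{f^{2} + a}{2} = -3 + \frac{a + f^{2}}{2} = -3 + \left(\frac{a}{2} + \frac{f^{2}}{2}\right) = -3 + \frac{a}{2} + \frac{f^{2}}{2}$)
$\frac{1}{R{\left(-308,32 \right)}} = \frac{1}{-3 + \frac{1}{2} \left(-308\right) + \frac{32^{2}}{2}} = \frac{1}{-3 - 154 + \frac{1}{2} \cdot 1024} = \frac{1}{-3 - 154 + 512} = \frac{1}{355}$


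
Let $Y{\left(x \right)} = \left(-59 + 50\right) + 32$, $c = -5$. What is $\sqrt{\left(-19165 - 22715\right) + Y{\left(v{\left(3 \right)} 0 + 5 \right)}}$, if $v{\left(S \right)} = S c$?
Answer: $i \sqrt{41857} \approx 204.59 i$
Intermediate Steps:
$v{\left(S \right)} = - 5 S$ ($v{\left(S \right)} = S \left(-5\right) = - 5 S$)
$Y{\left(x \right)} = 23$ ($Y{\left(x \right)} = -9 + 32 = 23$)
$\sqrt{\left(-19165 - 22715\right) + Y{\left(v{\left(3 \right)} 0 + 5 \right)}} = \sqrt{\left(-19165 - 22715\right) + 23} = \sqrt{-41880 + 23} = \sqrt{-41857} = i \sqrt{41857}$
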